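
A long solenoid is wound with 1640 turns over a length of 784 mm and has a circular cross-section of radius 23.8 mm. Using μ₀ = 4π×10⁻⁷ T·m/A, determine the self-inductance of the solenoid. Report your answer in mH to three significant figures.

A = πr² = π(2.380×10^-2 m)² = 1.780×10^-3 m².
For a long solenoid, L = μ₀N²A/ℓ.
L = (4π×10⁻⁷)(1640)²(1.780×10^-3)/(0.784 m) = 7.672×10^-3 H.

L ≈ 7.67 mH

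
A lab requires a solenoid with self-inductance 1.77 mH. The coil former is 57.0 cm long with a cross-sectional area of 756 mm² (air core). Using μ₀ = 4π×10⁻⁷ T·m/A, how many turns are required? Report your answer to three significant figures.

N ≈ 1030 turns

A = 756 mm² = 7.560×10^-4 m².
From L = μ₀N²A/ℓ, N = √(Lℓ / (μ₀A)).
N = √[(1.770×10^-3)(0.57) / ((4π×10⁻⁷)×7.560×10^-4)] = √(1.062×10^6) ≈ 1030.5.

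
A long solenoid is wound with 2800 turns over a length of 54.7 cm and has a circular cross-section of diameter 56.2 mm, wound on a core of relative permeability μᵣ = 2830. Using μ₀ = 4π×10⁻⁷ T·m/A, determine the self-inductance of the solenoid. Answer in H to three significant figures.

A = π(d/2)² = π(2.810×10^-2 m)² = 2.481×10^-3 m².
For a long solenoid, L = μ₀μᵣN²A/ℓ.
L = (4π×10⁻⁷)(2830)(2800)²(2.481×10^-3)/(0.547 m) = 126.4 H.

L ≈ 126 H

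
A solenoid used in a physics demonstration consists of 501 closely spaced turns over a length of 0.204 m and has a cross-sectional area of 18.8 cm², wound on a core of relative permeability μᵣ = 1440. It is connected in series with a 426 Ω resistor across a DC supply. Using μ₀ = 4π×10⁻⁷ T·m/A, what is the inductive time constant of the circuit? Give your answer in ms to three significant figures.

τ ≈ 9.83 ms

A = 18.8 cm² = 1.880×10^-3 m².
L = μ₀μᵣN²A/ℓ = (4π×10⁻⁷)(1440)(501)²(1.880×10^-3)/(0.204) = 4.186 H.
τ = L/R = (4.186)/(426) = 9.826×10^-3 s.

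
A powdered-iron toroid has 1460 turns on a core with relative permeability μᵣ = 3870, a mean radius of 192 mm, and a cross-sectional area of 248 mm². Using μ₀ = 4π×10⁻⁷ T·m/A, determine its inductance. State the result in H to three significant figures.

L ≈ 2.13 H

For a thin toroid, L = μ₀μᵣN²A/(2πR).
L = (4π×10⁻⁷)(3870)(1460)²(2.480×10^-4) / (2π×0.192 m) = 2.131 H.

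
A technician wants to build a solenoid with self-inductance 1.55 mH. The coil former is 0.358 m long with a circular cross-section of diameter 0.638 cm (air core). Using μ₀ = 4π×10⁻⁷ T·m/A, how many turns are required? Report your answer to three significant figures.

N ≈ 3720 turns

A = π(d/2)² = π(3.190×10^-3 m)² = 3.197×10^-5 m².
From L = μ₀N²A/ℓ, N = √(Lℓ / (μ₀A)).
N = √[(1.550×10^-3)(0.358) / ((4π×10⁻⁷)×3.197×10^-5)] = √(1.381×10^7) ≈ 3716.5.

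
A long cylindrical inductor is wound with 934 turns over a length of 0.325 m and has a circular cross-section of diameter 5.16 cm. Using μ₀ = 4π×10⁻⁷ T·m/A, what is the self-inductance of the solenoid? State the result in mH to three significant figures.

A = π(d/2)² = π(2.580×10^-2 m)² = 2.091×10^-3 m².
For a long solenoid, L = μ₀N²A/ℓ.
L = (4π×10⁻⁷)(934)²(2.091×10^-3)/(0.325 m) = 7.054×10^-3 H.

L ≈ 7.05 mH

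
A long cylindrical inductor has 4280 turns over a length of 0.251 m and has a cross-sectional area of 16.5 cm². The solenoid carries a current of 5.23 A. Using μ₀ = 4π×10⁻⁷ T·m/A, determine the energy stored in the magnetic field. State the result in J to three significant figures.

A = 16.5 cm² = 1.650×10^-3 m².
L = μ₀N²A/ℓ = (4π×10⁻⁷)(4280)²(1.650×10^-3)/(0.251) = 0.1513 H.
U = ½LI² = ½(0.1513)(5.23)² = 2.07 J.

U ≈ 2.07 J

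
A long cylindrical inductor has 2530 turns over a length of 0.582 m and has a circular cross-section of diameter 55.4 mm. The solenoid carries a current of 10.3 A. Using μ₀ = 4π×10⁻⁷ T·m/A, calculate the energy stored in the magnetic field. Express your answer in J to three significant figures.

U ≈ 1.77 J

A = π(d/2)² = π(2.770×10^-2 m)² = 2.411×10^-3 m².
L = μ₀N²A/ℓ = (4π×10⁻⁷)(2530)²(2.411×10^-3)/(0.582) = 3.331×10^-2 H.
U = ½LI² = ½(3.331×10^-2)(10.3)² = 1.767 J.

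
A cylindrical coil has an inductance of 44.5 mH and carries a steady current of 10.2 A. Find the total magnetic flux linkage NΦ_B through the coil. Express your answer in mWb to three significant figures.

From L = NΦ_B/I, the flux linkage is NΦ_B = LI.
NΦ_B = (4.450×10^-2 H)(10.2 A) = 0.4539 Wb.

NΦ_B ≈ 454 mWb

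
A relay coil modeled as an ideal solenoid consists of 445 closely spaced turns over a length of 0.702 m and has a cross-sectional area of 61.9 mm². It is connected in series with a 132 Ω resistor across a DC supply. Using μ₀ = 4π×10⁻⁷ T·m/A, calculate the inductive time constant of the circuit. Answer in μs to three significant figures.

A = 61.9 mm² = 6.190×10^-5 m².
L = μ₀N²A/ℓ = (4π×10⁻⁷)(445)²(6.190×10^-5)/(0.702) = 2.194×10^-5 H.
τ = L/R = (2.194×10^-5)/(132) = 1.662×10^-7 s.

τ ≈ 0.166 μs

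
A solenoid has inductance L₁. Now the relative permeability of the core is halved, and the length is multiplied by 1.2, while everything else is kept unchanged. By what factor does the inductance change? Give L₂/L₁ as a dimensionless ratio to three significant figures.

L₂/L₁ = 0.417

For a solenoid, L ∝ μᵣN²A/ℓ.
L₂/L₁ = (0.5) × (1.2)^-1 = 0.417.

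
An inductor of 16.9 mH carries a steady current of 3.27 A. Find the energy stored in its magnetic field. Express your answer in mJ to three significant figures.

U ≈ 90.4 mJ

Stored magnetic energy: U = ½LI².
U = ½(1.690×10^-2 H)(3.27 A)² = 9.036×10^-2 J.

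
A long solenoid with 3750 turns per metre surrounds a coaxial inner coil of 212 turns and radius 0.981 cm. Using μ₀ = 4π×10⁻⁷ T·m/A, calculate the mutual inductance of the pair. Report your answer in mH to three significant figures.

The outer solenoid produces a uniform field B₁ = μ₀n₁I₁ across the inner coil,
so the flux linkage is N₂Φ = N₂B₁A₂ = μ₀n₁N₂A₂·I₁, giving M = μ₀n₁N₂A₂.
A₂ = πr² = π(9.810×10^-3 m)² = 3.023×10^-4 m².
M = (4π×10⁻⁷)(3750)(212)(3.023×10^-4) = 3.020×10^-4 H.

M ≈ 0.302 mH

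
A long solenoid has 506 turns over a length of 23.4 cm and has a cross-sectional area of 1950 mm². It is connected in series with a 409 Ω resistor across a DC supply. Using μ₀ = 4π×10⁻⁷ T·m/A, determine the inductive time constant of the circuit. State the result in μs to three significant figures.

A = 1950 mm² = 1.950×10^-3 m².
L = μ₀N²A/ℓ = (4π×10⁻⁷)(506)²(1.950×10^-3)/(0.234) = 2.681×10^-3 H.
τ = L/R = (2.681×10^-3)/(409) = 6.556×10^-6 s.

τ ≈ 6.56 μs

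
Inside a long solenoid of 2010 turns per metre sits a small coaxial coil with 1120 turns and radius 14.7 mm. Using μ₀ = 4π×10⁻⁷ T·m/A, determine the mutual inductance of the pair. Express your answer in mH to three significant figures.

M ≈ 1.92 mH

The outer solenoid produces a uniform field B₁ = μ₀n₁I₁ across the inner coil,
so the flux linkage is N₂Φ = N₂B₁A₂ = μ₀n₁N₂A₂·I₁, giving M = μ₀n₁N₂A₂.
A₂ = πr² = π(1.470×10^-2 m)² = 6.789×10^-4 m².
M = (4π×10⁻⁷)(2010)(1120)(6.789×10^-4) = 1.920×10^-3 H.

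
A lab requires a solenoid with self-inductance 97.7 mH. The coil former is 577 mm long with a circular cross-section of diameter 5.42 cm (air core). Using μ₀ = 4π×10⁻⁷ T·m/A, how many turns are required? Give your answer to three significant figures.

A = π(d/2)² = π(2.710×10^-2 m)² = 2.307×10^-3 m².
From L = μ₀N²A/ℓ, N = √(Lℓ / (μ₀A)).
N = √[(9.770×10^-2)(0.577) / ((4π×10⁻⁷)×2.307×10^-3)] = √(1.944×10^7) ≈ 4409.5.

N ≈ 4410 turns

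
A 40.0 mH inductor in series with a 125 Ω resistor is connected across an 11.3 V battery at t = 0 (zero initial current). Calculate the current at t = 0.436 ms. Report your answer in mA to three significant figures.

τ = L/R = 4.000×10^-2/125 = 3.200×10^-4 s; final current I_∞ = ε/R = 11.3/125 = 9.040×10^-2 A.
I(t) = I_∞(1 − e^(−t/τ)) with t/τ = 1.362.
I = (9.040×10^-2)(1 − e^(−1.362)) = 6.726×10^-2 A.

I ≈ 67.3 mA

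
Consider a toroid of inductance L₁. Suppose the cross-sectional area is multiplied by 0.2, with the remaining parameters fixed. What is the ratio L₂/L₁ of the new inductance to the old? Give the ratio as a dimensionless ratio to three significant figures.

L₂/L₁ = 0.200

For a toroid, L ∝ μᵣN²A/R.
L₂/L₁ = (0.2) = 0.200.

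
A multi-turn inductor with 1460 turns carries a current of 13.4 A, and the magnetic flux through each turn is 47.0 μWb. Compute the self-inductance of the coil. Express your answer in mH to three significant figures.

L ≈ 5.12 mH

Self-inductance is defined by L = NΦ_B/I (flux linkage over current).
L = (1460)(4.700×10^-5 Wb)/(13.4 A) = 5.121×10^-3 H.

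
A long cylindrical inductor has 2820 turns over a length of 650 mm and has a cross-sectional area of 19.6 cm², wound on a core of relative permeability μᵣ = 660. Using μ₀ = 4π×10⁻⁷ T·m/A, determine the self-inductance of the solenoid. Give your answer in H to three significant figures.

A = 19.6 cm² = 1.960×10^-3 m².
For a long solenoid, L = μ₀μᵣN²A/ℓ.
L = (4π×10⁻⁷)(660)(2820)²(1.960×10^-3)/(0.65 m) = 19.89 H.

L ≈ 19.9 H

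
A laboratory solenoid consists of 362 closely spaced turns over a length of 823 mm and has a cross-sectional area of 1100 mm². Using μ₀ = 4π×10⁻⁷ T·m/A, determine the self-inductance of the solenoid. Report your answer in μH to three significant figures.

L ≈ 220 μH

A = 1100 mm² = 1.100×10^-3 m².
For a long solenoid, L = μ₀N²A/ℓ.
L = (4π×10⁻⁷)(362)²(1.100×10^-3)/(0.823 m) = 2.201×10^-4 H.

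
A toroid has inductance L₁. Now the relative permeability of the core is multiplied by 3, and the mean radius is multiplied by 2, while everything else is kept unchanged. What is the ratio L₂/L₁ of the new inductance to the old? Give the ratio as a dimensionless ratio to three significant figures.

For a toroid, L ∝ μᵣN²A/R.
L₂/L₁ = (3) × (2)^-1 = 1.50.

L₂/L₁ = 1.50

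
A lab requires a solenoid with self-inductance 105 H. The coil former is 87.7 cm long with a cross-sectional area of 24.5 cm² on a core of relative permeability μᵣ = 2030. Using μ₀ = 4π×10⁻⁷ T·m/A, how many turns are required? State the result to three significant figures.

N ≈ 3840 turns

A = 24.5 cm² = 2.450×10^-3 m².
From L = μ₀μᵣN²A/ℓ, N = √(Lℓ / (μ₀μᵣA)).
N = √[(105)(0.877) / ((4π×10⁻⁷)(2030)×2.450×10^-3)] = √(1.473×10^7) ≈ 3838.5.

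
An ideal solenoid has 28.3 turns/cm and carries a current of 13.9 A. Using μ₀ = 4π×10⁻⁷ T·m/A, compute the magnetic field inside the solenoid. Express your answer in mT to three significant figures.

B ≈ 49.4 mT

Inside a long solenoid, B = μ₀nI.
B = (4π×10⁻⁷)(2.830×10^3 m⁻¹)(13.9 A) = 4.943×10^-2 T.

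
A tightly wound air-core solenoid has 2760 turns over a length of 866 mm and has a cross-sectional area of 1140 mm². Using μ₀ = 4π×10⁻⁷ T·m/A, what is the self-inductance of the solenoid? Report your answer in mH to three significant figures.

A = 1140 mm² = 1.140×10^-3 m².
For a long solenoid, L = μ₀N²A/ℓ.
L = (4π×10⁻⁷)(2760)²(1.140×10^-3)/(0.866 m) = 1.260×10^-2 H.

L ≈ 12.6 mH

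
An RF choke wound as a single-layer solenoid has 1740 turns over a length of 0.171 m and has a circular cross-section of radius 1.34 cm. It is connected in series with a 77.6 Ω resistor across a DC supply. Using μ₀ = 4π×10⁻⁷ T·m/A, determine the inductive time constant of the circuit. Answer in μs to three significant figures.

τ ≈ 162 μs

A = πr² = π(1.340×10^-2 m)² = 5.641×10^-4 m².
L = μ₀N²A/ℓ = (4π×10⁻⁷)(1740)²(5.641×10^-4)/(0.171) = 1.255×10^-2 H.
τ = L/R = (1.255×10^-2)/(77.6) = 1.617×10^-4 s.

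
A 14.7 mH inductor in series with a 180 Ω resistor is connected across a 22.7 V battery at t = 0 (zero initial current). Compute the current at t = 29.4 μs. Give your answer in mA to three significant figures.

I ≈ 38.1 mA

τ = L/R = 1.470×10^-2/180 = 8.167×10^-5 s; final current I_∞ = ε/R = 22.7/180 = 0.1261 A.
I(t) = I_∞(1 − e^(−t/τ)) with t/τ = 0.360.
I = (0.1261)(1 − e^(−0.360)) = 3.813×10^-2 A.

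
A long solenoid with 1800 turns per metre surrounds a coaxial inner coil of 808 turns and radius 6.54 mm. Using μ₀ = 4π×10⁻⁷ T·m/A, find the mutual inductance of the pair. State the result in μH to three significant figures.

M ≈ 246 μH

The outer solenoid produces a uniform field B₁ = μ₀n₁I₁ across the inner coil,
so the flux linkage is N₂Φ = N₂B₁A₂ = μ₀n₁N₂A₂·I₁, giving M = μ₀n₁N₂A₂.
A₂ = πr² = π(6.540×10^-3 m)² = 1.344×10^-4 m².
M = (4π×10⁻⁷)(1800)(808)(1.344×10^-4) = 2.456×10^-4 H.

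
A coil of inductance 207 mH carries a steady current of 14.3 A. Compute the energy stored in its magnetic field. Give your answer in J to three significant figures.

Stored magnetic energy: U = ½LI².
U = ½(0.207 H)(14.3 A)² = 21.16 J.

U ≈ 21.2 J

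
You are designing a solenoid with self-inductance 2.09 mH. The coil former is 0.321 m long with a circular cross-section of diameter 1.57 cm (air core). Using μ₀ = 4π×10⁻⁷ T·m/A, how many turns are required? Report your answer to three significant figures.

N ≈ 1660 turns

A = π(d/2)² = π(7.850×10^-3 m)² = 1.936×10^-4 m².
From L = μ₀N²A/ℓ, N = √(Lℓ / (μ₀A)).
N = √[(2.090×10^-3)(0.321) / ((4π×10⁻⁷)×1.936×10^-4)] = √(2.758×10^6) ≈ 1660.6.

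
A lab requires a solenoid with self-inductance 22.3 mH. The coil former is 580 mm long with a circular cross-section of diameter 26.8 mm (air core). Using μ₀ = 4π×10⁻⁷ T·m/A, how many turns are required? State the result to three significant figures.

A = π(d/2)² = π(1.340×10^-2 m)² = 5.641×10^-4 m².
From L = μ₀N²A/ℓ, N = √(Lℓ / (μ₀A)).
N = √[(2.230×10^-2)(0.58) / ((4π×10⁻⁷)×5.641×10^-4)] = √(1.8246×10^7) ≈ 4271.5.

N ≈ 4270 turns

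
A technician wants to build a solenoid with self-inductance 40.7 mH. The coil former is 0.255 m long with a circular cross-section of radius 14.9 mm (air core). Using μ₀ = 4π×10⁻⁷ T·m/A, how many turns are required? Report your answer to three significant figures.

A = πr² = π(1.490×10^-2 m)² = 6.9746×10^-4 m².
From L = μ₀N²A/ℓ, N = √(Lℓ / (μ₀A)).
N = √[(4.070×10^-2)(0.255) / ((4π×10⁻⁷)×6.9746×10^-4)] = √(1.184×10^7) ≈ 3441.1.

N ≈ 3440 turns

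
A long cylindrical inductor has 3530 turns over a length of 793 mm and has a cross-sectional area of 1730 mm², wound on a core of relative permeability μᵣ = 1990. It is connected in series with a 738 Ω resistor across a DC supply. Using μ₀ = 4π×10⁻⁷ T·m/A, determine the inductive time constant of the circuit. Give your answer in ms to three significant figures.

A = 1730 mm² = 1.730×10^-3 m².
L = μ₀μᵣN²A/ℓ = (4π×10⁻⁷)(1990)(3530)²(1.730×10^-3)/(0.793) = 67.98 H.
τ = L/R = (67.98)/(738) = 9.211×10^-2 s.

τ ≈ 92.1 ms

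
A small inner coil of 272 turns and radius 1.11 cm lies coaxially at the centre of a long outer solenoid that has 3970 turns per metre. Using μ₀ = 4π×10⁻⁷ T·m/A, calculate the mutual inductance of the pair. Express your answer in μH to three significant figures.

The outer solenoid produces a uniform field B₁ = μ₀n₁I₁ across the inner coil,
so the flux linkage is N₂Φ = N₂B₁A₂ = μ₀n₁N₂A₂·I₁, giving M = μ₀n₁N₂A₂.
A₂ = πr² = π(1.110×10^-2 m)² = 3.871×10^-4 m².
M = (4π×10⁻⁷)(3970)(272)(3.871×10^-4) = 5.252×10^-4 H.

M ≈ 525 μH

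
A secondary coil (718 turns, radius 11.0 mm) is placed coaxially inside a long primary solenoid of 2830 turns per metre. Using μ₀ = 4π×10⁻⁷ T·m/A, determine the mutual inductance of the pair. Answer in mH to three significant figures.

The outer solenoid produces a uniform field B₁ = μ₀n₁I₁ across the inner coil,
so the flux linkage is N₂Φ = N₂B₁A₂ = μ₀n₁N₂A₂·I₁, giving M = μ₀n₁N₂A₂.
A₂ = πr² = π(1.100×10^-2 m)² = 3.801×10^-4 m².
M = (4π×10⁻⁷)(2830)(718)(3.801×10^-4) = 9.706×10^-4 H.

M ≈ 0.971 mH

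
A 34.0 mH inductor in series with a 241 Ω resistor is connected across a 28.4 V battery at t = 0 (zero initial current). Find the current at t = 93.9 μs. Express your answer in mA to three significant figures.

I ≈ 57.3 mA

τ = L/R = 3.400×10^-2/241 = 1.411×10^-4 s; final current I_∞ = ε/R = 28.4/241 = 0.1178 A.
I(t) = I_∞(1 − e^(−t/τ)) with t/τ = 0.666.
I = (0.1178)(1 − e^(−0.666)) = 5.727×10^-2 A.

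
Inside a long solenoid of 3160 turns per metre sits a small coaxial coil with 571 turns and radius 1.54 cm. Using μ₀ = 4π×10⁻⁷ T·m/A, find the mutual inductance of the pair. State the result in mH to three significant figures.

M ≈ 1.69 mH

The outer solenoid produces a uniform field B₁ = μ₀n₁I₁ across the inner coil,
so the flux linkage is N₂Φ = N₂B₁A₂ = μ₀n₁N₂A₂·I₁, giving M = μ₀n₁N₂A₂.
A₂ = πr² = π(1.540×10^-2 m)² = 7.451×10^-4 m².
M = (4π×10⁻⁷)(3160)(571)(7.451×10^-4) = 1.689×10^-3 H.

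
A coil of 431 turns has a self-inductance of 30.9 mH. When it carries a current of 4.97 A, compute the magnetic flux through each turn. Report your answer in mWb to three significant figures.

From L = NΦ_B/I, the flux per turn is Φ_B = LI/N.
Φ_B = (3.090×10^-2 H)(4.97 A)/431 = 3.563×10^-4 Wb.

Φ_B ≈ 0.356 mWb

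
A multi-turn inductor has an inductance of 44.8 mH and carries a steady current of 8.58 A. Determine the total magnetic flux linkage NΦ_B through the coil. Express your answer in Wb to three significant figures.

From L = NΦ_B/I, the flux linkage is NΦ_B = LI.
NΦ_B = (4.480×10^-2 H)(8.58 A) = 0.3844 Wb.

NΦ_B ≈ 0.384 Wb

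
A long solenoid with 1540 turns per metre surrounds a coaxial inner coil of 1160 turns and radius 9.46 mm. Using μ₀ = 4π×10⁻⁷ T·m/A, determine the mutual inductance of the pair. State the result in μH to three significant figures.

The outer solenoid produces a uniform field B₁ = μ₀n₁I₁ across the inner coil,
so the flux linkage is N₂Φ = N₂B₁A₂ = μ₀n₁N₂A₂·I₁, giving M = μ₀n₁N₂A₂.
A₂ = πr² = π(9.460×10^-3 m)² = 2.811×10^-4 m².
M = (4π×10⁻⁷)(1540)(1160)(2.811×10^-4) = 6.311×10^-4 H.

M ≈ 631 μH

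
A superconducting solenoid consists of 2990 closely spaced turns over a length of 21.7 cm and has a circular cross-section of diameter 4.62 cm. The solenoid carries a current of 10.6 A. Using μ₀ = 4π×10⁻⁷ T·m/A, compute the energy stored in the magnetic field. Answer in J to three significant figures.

A = π(d/2)² = π(2.310×10^-2 m)² = 1.676×10^-3 m².
L = μ₀N²A/ℓ = (4π×10⁻⁷)(2990)²(1.676×10^-3)/(0.217) = 8.679×10^-2 H.
U = ½LI² = ½(8.679×10^-2)(10.6)² = 4.876 J.

U ≈ 4.88 J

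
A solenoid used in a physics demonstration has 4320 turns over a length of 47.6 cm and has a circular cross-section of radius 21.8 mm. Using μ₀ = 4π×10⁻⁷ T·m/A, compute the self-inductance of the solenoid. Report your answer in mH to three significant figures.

L ≈ 73.6 mH

A = πr² = π(2.180×10^-2 m)² = 1.493×10^-3 m².
For a long solenoid, L = μ₀N²A/ℓ.
L = (4π×10⁻⁷)(4320)²(1.493×10^-3)/(0.476 m) = 7.356×10^-2 H.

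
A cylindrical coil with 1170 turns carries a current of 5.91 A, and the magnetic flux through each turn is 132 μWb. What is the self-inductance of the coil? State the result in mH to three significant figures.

L ≈ 26.1 mH

Self-inductance is defined by L = NΦ_B/I (flux linkage over current).
L = (1170)(1.320×10^-4 Wb)/(5.91 A) = 2.613×10^-2 H.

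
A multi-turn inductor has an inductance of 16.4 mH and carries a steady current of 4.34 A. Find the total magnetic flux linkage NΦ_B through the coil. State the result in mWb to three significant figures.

From L = NΦ_B/I, the flux linkage is NΦ_B = LI.
NΦ_B = (1.640×10^-2 H)(4.34 A) = 7.118×10^-2 Wb.

NΦ_B ≈ 71.2 mWb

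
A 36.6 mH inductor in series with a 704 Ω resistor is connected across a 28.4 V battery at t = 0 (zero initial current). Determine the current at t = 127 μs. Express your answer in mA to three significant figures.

τ = L/R = 3.660×10^-2/704 = 5.199×10^-5 s; final current I_∞ = ε/R = 28.4/704 = 4.034×10^-2 A.
I(t) = I_∞(1 − e^(−t/τ)) with t/τ = 2.443.
I = (4.034×10^-2)(1 − e^(−2.443)) = 3.683×10^-2 A.

I ≈ 36.8 mA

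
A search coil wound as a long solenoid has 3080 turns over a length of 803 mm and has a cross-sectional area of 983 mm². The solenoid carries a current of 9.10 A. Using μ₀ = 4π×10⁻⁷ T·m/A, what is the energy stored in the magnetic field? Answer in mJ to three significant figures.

A = 983 mm² = 9.830×10^-4 m².
L = μ₀N²A/ℓ = (4π×10⁻⁷)(3080)²(9.830×10^-4)/(0.803) = 1.459×10^-2 H.
U = ½LI² = ½(1.459×10^-2)(9.10)² = 0.6042 J.

U ≈ 604 mJ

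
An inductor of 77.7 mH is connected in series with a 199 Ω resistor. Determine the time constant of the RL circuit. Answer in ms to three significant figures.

τ = L/R = (7.770×10^-2 H)/(199 Ω) = 3.9045×10^-4 s.

τ ≈ 0.390 ms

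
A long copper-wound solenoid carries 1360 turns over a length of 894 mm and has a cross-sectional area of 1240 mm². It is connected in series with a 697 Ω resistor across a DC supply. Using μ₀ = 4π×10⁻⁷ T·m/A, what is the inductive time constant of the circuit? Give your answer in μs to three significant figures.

τ ≈ 4.63 μs

A = 1240 mm² = 1.240×10^-3 m².
L = μ₀N²A/ℓ = (4π×10⁻⁷)(1360)²(1.240×10^-3)/(0.894) = 3.224×10^-3 H.
τ = L/R = (3.224×10^-3)/(697) = 4.625×10^-6 s.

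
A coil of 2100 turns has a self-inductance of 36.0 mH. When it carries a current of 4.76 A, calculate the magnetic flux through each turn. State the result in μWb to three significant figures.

Φ_B ≈ 81.6 μWb

From L = NΦ_B/I, the flux per turn is Φ_B = LI/N.
Φ_B = (3.600×10^-2 H)(4.76 A)/2100 = 8.160×10^-5 Wb.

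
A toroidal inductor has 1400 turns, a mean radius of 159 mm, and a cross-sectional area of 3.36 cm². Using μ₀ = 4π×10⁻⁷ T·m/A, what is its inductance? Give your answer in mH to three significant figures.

L ≈ 0.828 mH

For a thin toroid, L = μ₀N²A/(2πR).
L = (4π×10⁻⁷)(1400)²(3.360×10^-4) / (2π×0.159 m) = 8.284×10^-4 H.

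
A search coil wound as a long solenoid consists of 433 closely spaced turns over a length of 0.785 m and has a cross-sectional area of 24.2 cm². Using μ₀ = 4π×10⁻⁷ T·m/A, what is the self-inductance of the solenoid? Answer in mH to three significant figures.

L ≈ 0.726 mH

A = 24.2 cm² = 2.420×10^-3 m².
For a long solenoid, L = μ₀N²A/ℓ.
L = (4π×10⁻⁷)(433)²(2.420×10^-3)/(0.785 m) = 7.263×10^-4 H.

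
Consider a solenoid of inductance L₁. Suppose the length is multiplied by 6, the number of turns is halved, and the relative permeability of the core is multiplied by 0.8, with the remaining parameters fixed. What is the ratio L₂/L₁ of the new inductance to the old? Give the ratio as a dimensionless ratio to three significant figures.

For a solenoid, L ∝ μᵣN²A/ℓ.
L₂/L₁ = (6)^-1 × (0.5)^2 × (0.8) = 0.0333.

L₂/L₁ = 0.0333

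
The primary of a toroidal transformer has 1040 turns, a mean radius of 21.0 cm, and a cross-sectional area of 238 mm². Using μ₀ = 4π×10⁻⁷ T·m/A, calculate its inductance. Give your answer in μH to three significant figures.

For a thin toroid, L = μ₀N²A/(2πR).
L = (4π×10⁻⁷)(1040)²(2.380×10^-4) / (2π×0.21 m) = 2.452×10^-4 H.

L ≈ 245 μH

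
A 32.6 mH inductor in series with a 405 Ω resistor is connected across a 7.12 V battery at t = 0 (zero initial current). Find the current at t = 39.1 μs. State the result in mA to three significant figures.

τ = L/R = 3.260×10^-2/405 = 8.049×10^-5 s; final current I_∞ = ε/R = 7.12/405 = 1.758×10^-2 A.
I(t) = I_∞(1 − e^(−t/τ)) with t/τ = 0.486.
I = (1.758×10^-2)(1 − e^(−0.486)) = 6.764×10^-3 A.

I ≈ 6.76 mA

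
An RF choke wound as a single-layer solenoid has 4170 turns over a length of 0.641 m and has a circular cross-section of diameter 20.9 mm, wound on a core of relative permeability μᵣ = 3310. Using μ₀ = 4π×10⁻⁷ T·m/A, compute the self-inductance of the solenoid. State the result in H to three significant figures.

A = π(d/2)² = π(1.045×10^-2 m)² = 3.431×10^-4 m².
For a long solenoid, L = μ₀μᵣN²A/ℓ.
L = (4π×10⁻⁷)(3310)(4170)²(3.431×10^-4)/(0.641 m) = 38.71 H.

L ≈ 38.7 H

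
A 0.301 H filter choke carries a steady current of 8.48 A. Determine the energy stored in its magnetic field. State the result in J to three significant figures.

Stored magnetic energy: U = ½LI².
U = ½(0.301 H)(8.48 A)² = 10.82 J.

U ≈ 10.8 J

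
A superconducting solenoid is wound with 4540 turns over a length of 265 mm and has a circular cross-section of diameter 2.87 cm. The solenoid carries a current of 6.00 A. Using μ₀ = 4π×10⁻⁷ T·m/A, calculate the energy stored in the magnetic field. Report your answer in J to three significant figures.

A = π(d/2)² = π(1.435×10^-2 m)² = 6.469×10^-4 m².
L = μ₀N²A/ℓ = (4π×10⁻⁷)(4540)²(6.469×10^-4)/(0.265) = 6.323×10^-2 H.
U = ½LI² = ½(6.323×10^-2)(6.00)² = 1.138 J.

U ≈ 1.14 J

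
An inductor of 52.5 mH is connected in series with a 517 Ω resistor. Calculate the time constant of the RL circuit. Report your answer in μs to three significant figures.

τ = L/R = (5.250×10^-2 H)/(517 Ω) = 1.015×10^-4 s.

τ ≈ 102 μs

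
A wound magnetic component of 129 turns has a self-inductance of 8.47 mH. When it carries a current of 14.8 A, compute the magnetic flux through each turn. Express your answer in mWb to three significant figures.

Φ_B ≈ 0.972 mWb

From L = NΦ_B/I, the flux per turn is Φ_B = LI/N.
Φ_B = (8.470×10^-3 H)(14.8 A)/129 = 9.718×10^-4 Wb.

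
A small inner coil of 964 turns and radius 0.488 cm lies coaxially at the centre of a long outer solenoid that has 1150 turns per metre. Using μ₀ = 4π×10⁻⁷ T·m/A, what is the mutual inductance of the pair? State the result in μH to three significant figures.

M ≈ 104 μH

The outer solenoid produces a uniform field B₁ = μ₀n₁I₁ across the inner coil,
so the flux linkage is N₂Φ = N₂B₁A₂ = μ₀n₁N₂A₂·I₁, giving M = μ₀n₁N₂A₂.
A₂ = πr² = π(4.880×10^-3 m)² = 7.482×10^-5 m².
M = (4π×10⁻⁷)(1150)(964)(7.482×10^-5) = 1.042×10^-4 H.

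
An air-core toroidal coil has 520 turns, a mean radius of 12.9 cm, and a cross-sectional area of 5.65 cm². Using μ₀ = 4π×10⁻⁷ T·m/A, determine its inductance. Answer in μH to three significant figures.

For a thin toroid, L = μ₀N²A/(2πR).
L = (4π×10⁻⁷)(520)²(5.650×10^-4) / (2π×0.129 m) = 2.369×10^-4 H.

L ≈ 237 μH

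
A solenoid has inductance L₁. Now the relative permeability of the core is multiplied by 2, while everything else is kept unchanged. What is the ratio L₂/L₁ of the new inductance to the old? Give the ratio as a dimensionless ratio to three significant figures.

For a solenoid, L ∝ μᵣN²A/ℓ.
L₂/L₁ = (2) = 2.00.

L₂/L₁ = 2.00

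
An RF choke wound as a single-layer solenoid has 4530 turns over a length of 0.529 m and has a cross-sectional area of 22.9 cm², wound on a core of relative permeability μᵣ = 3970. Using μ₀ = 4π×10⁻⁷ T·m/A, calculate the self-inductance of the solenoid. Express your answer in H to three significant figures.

A = 22.9 cm² = 2.290×10^-3 m².
For a long solenoid, L = μ₀μᵣN²A/ℓ.
L = (4π×10⁻⁷)(3970)(4530)²(2.290×10^-3)/(0.529 m) = 443.2 H.

L ≈ 443 H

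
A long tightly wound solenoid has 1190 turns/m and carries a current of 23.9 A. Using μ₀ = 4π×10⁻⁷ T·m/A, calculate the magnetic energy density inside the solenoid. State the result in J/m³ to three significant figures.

u ≈ 508 J/m³

B = μ₀nI = (4π×10⁻⁷)(1.190×10^3)(23.9) = 3.574×10^-2 T.
u = B²/(2μ₀) = (3.574×10^-2)²/(2×4π×10⁻⁷) = 508.2 J/m³.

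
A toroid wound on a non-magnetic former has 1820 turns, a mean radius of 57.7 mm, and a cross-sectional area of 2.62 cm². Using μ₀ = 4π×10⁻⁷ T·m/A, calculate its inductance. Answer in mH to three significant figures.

For a thin toroid, L = μ₀N²A/(2πR).
L = (4π×10⁻⁷)(1820)²(2.620×10^-4) / (2π×5.770×10^-2 m) = 3.008×10^-3 H.

L ≈ 3.01 mH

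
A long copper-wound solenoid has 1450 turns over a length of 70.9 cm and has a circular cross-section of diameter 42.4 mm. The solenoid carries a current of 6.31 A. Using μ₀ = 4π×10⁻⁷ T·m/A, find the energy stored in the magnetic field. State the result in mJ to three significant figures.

U ≈ 105 mJ

A = π(d/2)² = π(2.120×10^-2 m)² = 1.412×10^-3 m².
L = μ₀N²A/ℓ = (4π×10⁻⁷)(1450)²(1.412×10^-3)/(0.709) = 5.262×10^-3 H.
U = ½LI² = ½(5.262×10^-3)(6.31)² = 0.1047 J.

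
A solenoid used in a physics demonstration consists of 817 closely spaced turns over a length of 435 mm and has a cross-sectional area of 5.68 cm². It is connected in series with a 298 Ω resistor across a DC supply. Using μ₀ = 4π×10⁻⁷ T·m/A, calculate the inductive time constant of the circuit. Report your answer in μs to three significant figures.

τ ≈ 3.68 μs

A = 5.68 cm² = 5.680×10^-4 m².
L = μ₀N²A/ℓ = (4π×10⁻⁷)(817)²(5.680×10^-4)/(0.435) = 1.095×10^-3 H.
τ = L/R = (1.095×10^-3)/(298) = 3.675×10^-6 s.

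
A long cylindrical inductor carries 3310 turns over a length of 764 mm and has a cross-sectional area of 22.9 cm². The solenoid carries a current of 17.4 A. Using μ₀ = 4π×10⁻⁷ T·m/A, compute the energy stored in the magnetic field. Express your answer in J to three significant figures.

A = 22.9 cm² = 2.290×10^-3 m².
L = μ₀N²A/ℓ = (4π×10⁻⁷)(3310)²(2.290×10^-3)/(0.764) = 4.127×10^-2 H.
U = ½LI² = ½(4.127×10^-2)(17.4)² = 6.247 J.

U ≈ 6.25 J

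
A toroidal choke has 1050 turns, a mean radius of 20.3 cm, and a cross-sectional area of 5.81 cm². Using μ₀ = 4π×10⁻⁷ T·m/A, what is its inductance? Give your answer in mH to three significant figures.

For a thin toroid, L = μ₀N²A/(2πR).
L = (4π×10⁻⁷)(1050)²(5.810×10^-4) / (2π×0.203 m) = 6.311×10^-4 H.

L ≈ 0.631 mH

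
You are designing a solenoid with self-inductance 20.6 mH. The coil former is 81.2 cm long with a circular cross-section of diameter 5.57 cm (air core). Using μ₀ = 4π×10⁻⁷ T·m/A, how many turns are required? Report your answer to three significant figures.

A = π(d/2)² = π(2.785×10^-2 m)² = 2.437×10^-3 m².
From L = μ₀N²A/ℓ, N = √(Lℓ / (μ₀A)).
N = √[(2.060×10^-2)(0.812) / ((4π×10⁻⁷)×2.437×10^-3)] = √(5.463×10^6) ≈ 2337.3.

N ≈ 2340 turns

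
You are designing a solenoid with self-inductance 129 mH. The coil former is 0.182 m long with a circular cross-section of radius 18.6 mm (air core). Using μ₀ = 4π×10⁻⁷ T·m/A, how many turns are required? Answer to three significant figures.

A = πr² = π(1.860×10^-2 m)² = 1.087×10^-3 m².
From L = μ₀N²A/ℓ, N = √(Lℓ / (μ₀A)).
N = √[(0.129)(0.182) / ((4π×10⁻⁷)×1.087×10^-3)] = √(1.719×10^7) ≈ 4146.1.

N ≈ 4150 turns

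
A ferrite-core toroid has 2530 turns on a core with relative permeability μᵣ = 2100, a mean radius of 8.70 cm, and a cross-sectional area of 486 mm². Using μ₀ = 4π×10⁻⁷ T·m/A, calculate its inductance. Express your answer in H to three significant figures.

L ≈ 15.0 H

For a thin toroid, L = μ₀μᵣN²A/(2πR).
L = (4π×10⁻⁷)(2100)(2530)²(4.860×10^-4) / (2π×8.700×10^-2 m) = 15.02 H.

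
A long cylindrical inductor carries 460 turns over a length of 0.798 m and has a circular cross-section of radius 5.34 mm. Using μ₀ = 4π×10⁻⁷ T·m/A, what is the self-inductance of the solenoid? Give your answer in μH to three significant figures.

A = πr² = π(5.340×10^-3 m)² = 8.958×10^-5 m².
For a long solenoid, L = μ₀N²A/ℓ.
L = (4π×10⁻⁷)(460)²(8.958×10^-5)/(0.798 m) = 2.985×10^-5 H.

L ≈ 29.9 μH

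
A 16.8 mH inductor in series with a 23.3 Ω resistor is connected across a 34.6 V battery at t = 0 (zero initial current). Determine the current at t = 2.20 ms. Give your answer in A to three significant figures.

I ≈ 1.41 A

τ = L/R = 1.680×10^-2/23.3 = 7.210×10^-4 s; final current I_∞ = ε/R = 34.6/23.3 = 1.48498 A.
I(t) = I_∞(1 − e^(−t/τ)) with t/τ = 3.051.
I = (1.48498)(1 − e^(−3.051)) = 1.4147 A.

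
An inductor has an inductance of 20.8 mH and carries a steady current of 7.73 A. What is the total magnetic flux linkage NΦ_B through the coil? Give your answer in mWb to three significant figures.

NΦ_B ≈ 161 mWb

From L = NΦ_B/I, the flux linkage is NΦ_B = LI.
NΦ_B = (2.080×10^-2 H)(7.73 A) = 0.1608 Wb.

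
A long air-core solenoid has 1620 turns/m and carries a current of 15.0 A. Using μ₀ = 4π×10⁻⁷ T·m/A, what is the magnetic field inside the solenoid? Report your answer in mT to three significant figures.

B ≈ 30.5 mT

Inside a long solenoid, B = μ₀nI.
B = (4π×10⁻⁷)(1.620×10^3 m⁻¹)(15.0 A) = 3.054×10^-2 T.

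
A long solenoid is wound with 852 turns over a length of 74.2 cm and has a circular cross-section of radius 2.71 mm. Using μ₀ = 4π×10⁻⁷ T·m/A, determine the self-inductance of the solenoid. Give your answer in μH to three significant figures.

L ≈ 28.4 μH

A = πr² = π(2.710×10^-3 m)² = 2.307×10^-5 m².
For a long solenoid, L = μ₀N²A/ℓ.
L = (4π×10⁻⁷)(852)²(2.307×10^-5)/(0.742 m) = 2.836×10^-5 H.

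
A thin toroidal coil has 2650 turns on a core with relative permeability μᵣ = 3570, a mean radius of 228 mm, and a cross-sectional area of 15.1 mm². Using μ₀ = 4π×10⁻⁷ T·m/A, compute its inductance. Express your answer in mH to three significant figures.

For a thin toroid, L = μ₀μᵣN²A/(2πR).
L = (4π×10⁻⁷)(3570)(2650)²(1.510×10^-5) / (2π×0.228 m) = 0.3321 H.

L ≈ 332 mH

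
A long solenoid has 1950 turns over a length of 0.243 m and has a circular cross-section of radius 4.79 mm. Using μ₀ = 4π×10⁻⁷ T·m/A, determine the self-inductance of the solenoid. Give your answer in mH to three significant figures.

L ≈ 1.42 mH

A = πr² = π(4.790×10^-3 m)² = 7.208×10^-5 m².
For a long solenoid, L = μ₀N²A/ℓ.
L = (4π×10⁻⁷)(1950)²(7.208×10^-5)/(0.243 m) = 1.417×10^-3 H.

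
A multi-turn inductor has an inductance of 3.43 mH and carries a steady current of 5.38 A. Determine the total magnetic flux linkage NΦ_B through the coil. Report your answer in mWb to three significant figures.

From L = NΦ_B/I, the flux linkage is NΦ_B = LI.
NΦ_B = (3.430×10^-3 H)(5.38 A) = 1.845×10^-2 Wb.

NΦ_B ≈ 18.5 mWb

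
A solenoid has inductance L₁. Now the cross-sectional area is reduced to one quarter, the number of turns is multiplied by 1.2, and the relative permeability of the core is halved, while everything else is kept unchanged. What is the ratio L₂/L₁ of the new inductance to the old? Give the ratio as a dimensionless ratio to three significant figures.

L₂/L₁ = 0.180

For a solenoid, L ∝ μᵣN²A/ℓ.
L₂/L₁ = (0.25) × (1.2)^2 × (0.5) = 0.180.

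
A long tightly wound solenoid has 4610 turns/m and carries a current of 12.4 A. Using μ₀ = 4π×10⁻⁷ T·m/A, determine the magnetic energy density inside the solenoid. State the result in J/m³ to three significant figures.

u ≈ 2050 J/m³

B = μ₀nI = (4π×10⁻⁷)(4.610×10^3)(12.4) = 7.183×10^-2 T.
u = B²/(2μ₀) = (7.183×10^-2)²/(2×4π×10⁻⁷) = 2.053×10^3 J/m³.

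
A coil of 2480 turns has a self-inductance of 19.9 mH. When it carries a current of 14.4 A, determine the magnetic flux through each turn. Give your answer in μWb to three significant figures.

Φ_B ≈ 116 μWb

From L = NΦ_B/I, the flux per turn is Φ_B = LI/N.
Φ_B = (1.990×10^-2 H)(14.4 A)/2480 = 1.155×10^-4 Wb.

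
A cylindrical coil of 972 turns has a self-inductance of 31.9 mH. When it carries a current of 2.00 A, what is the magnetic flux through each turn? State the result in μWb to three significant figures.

From L = NΦ_B/I, the flux per turn is Φ_B = LI/N.
Φ_B = (3.190×10^-2 H)(2.00 A)/972 = 6.564×10^-5 Wb.

Φ_B ≈ 65.6 μWb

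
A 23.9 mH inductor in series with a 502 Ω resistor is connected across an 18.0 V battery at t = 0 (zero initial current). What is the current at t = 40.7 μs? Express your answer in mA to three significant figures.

τ = L/R = 2.390×10^-2/502 = 4.761×10^-5 s; final current I_∞ = ε/R = 18.0/502 = 3.586×10^-2 A.
I(t) = I_∞(1 − e^(−t/τ)) with t/τ = 0.855.
I = (3.586×10^-2)(1 − e^(−0.855)) = 2.061×10^-2 A.

I ≈ 20.6 mA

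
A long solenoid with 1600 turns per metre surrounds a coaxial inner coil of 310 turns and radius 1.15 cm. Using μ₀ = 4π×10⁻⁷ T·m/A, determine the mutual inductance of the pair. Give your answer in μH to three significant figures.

The outer solenoid produces a uniform field B₁ = μ₀n₁I₁ across the inner coil,
so the flux linkage is N₂Φ = N₂B₁A₂ = μ₀n₁N₂A₂·I₁, giving M = μ₀n₁N₂A₂.
A₂ = πr² = π(1.150×10^-2 m)² = 4.1548×10^-4 m².
M = (4π×10⁻⁷)(1600)(310)(4.1548×10^-4) = 2.590×10^-4 H.

M ≈ 259 μH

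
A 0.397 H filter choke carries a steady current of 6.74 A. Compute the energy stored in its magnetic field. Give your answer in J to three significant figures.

Stored magnetic energy: U = ½LI².
U = ½(0.397 H)(6.74 A)² = 9.017 J.

U ≈ 9.02 J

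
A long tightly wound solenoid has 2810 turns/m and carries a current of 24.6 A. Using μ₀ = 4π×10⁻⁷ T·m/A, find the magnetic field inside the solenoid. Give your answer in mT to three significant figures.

Inside a long solenoid, B = μ₀nI.
B = (4π×10⁻⁷)(2.810×10^3 m⁻¹)(24.6 A) = 8.687×10^-2 T.

B ≈ 86.9 mT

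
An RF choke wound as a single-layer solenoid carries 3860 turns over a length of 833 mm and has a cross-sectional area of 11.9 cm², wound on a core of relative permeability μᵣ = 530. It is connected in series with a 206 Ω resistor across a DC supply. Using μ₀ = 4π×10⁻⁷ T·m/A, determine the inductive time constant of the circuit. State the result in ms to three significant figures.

τ ≈ 68.8 ms

A = 11.9 cm² = 1.190×10^-3 m².
L = μ₀μᵣN²A/ℓ = (4π×10⁻⁷)(530)(3860)²(1.190×10^-3)/(0.833) = 14.18 H.
τ = L/R = (14.18)/(206) = 6.882×10^-2 s.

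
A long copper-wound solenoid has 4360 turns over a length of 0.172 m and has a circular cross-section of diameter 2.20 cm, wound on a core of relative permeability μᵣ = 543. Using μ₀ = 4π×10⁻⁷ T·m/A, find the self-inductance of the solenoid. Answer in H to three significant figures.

L ≈ 28.7 H

A = π(d/2)² = π(1.100×10^-2 m)² = 3.801×10^-4 m².
For a long solenoid, L = μ₀μᵣN²A/ℓ.
L = (4π×10⁻⁷)(543)(4360)²(3.801×10^-4)/(0.172 m) = 28.67 H.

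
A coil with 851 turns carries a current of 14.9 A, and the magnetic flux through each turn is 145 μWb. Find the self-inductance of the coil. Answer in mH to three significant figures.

Self-inductance is defined by L = NΦ_B/I (flux linkage over current).
L = (851)(1.450×10^-4 Wb)/(14.9 A) = 8.282×10^-3 H.

L ≈ 8.28 mH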